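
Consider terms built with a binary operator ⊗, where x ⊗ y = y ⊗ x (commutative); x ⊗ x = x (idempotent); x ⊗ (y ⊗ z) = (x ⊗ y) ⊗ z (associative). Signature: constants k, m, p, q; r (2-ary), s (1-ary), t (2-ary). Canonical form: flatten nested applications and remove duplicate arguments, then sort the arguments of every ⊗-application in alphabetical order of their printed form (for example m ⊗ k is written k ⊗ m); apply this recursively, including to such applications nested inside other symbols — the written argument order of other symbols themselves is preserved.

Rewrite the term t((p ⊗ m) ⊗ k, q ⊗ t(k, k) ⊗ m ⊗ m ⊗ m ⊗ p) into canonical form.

Descend into:  q ⊗ t(k, k) ⊗ m ⊗ m ⊗ m ⊗ p
Drop duplicates:  drop duplicate m, m
Order the arguments:  m ⊗ p ⊗ q ⊗ t(k, k)
Put back:  t(k ⊗ m ⊗ p, m ⊗ p ⊗ q ⊗ t(k, k))

Answer: t(k ⊗ m ⊗ p, m ⊗ p ⊗ q ⊗ t(k, k))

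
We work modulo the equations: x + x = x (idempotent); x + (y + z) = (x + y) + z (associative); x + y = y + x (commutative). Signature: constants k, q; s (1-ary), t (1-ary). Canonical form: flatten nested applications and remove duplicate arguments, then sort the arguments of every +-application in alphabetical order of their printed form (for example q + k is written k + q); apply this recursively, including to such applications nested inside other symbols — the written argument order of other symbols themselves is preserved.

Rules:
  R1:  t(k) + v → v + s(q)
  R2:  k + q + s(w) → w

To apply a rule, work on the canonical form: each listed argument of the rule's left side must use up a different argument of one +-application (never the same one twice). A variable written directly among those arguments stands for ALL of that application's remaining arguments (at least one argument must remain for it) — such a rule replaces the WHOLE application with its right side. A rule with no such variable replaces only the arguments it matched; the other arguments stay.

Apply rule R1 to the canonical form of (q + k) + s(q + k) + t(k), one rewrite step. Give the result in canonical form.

Canonical form:  k + q + s(k + q) + t(k)
Apply R1:  consuming t(k);  v := k + q + s(k + q)
The variable takes the whole remainder — replace the entire application.
Giving:  k + q + s(k + q) + s(q)

Answer: k + q + s(k + q) + s(q)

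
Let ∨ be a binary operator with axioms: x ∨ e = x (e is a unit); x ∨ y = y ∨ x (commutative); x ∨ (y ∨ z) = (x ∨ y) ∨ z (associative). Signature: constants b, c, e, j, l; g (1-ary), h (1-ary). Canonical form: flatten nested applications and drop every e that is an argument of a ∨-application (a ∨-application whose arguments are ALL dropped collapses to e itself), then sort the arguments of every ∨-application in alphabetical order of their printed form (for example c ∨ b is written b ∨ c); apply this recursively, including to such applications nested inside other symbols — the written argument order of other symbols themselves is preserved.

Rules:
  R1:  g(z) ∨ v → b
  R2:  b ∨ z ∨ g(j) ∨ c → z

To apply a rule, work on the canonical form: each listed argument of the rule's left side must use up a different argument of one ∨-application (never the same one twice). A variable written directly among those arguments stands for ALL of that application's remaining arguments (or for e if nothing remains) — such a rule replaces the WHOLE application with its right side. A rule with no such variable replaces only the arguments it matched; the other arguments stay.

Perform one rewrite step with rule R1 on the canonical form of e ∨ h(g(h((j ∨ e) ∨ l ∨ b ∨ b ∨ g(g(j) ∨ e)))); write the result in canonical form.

Answer: h(g(h(b)))

Derivation:
Canonical form:  h(g(h(b ∨ b ∨ g(g(j)) ∨ j ∨ l)))
Apply R1:  consuming g(g(j));  v := b ∨ b ∨ j ∨ l, z := g(j)
The variable takes the whole remainder — replace the entire application.
New term:  h(g(h(b)))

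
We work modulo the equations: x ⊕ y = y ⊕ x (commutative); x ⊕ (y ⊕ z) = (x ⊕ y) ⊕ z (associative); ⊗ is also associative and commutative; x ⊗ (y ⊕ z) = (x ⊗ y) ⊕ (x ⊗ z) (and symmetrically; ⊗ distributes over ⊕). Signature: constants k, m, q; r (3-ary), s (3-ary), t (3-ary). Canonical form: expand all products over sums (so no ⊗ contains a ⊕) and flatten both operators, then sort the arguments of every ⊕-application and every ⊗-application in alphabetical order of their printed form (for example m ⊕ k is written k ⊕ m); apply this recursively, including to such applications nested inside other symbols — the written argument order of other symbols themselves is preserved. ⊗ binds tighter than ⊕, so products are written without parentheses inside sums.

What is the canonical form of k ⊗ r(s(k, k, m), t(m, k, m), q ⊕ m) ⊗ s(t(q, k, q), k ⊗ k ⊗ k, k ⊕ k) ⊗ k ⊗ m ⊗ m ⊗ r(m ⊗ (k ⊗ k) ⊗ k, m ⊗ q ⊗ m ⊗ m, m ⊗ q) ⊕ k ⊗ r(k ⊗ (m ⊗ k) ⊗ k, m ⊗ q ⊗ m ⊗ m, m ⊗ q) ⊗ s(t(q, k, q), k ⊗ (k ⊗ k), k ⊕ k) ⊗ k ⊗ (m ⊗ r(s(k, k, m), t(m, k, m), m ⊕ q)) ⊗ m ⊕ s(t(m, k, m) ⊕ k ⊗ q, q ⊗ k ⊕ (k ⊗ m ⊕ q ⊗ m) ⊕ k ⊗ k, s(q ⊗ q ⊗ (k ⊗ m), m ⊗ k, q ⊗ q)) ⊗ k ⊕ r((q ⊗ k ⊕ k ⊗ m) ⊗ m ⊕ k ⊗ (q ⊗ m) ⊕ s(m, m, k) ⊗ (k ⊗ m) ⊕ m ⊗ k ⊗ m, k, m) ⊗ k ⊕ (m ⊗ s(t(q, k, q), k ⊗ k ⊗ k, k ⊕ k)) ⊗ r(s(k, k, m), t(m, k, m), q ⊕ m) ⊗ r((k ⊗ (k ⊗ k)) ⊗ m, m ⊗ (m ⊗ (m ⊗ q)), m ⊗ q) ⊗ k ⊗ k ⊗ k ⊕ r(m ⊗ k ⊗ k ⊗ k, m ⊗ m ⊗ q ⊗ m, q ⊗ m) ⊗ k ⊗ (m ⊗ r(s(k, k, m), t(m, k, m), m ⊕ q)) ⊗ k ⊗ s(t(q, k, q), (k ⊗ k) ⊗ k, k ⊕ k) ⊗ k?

Answer: k ⊗ k ⊗ k ⊗ m ⊗ r(k ⊗ k ⊗ k ⊗ m, m ⊗ m ⊗ m ⊗ q, m ⊗ q) ⊗ r(s(k, k, m), t(m, k, m), m ⊕ q) ⊗ s(t(q, k, q), k ⊗ k ⊗ k, k ⊕ k) ⊕ k ⊗ k ⊗ k ⊗ m ⊗ r(k ⊗ k ⊗ k ⊗ m, m ⊗ m ⊗ m ⊗ q, m ⊗ q) ⊗ r(s(k, k, m), t(m, k, m), m ⊕ q) ⊗ s(t(q, k, q), k ⊗ k ⊗ k, k ⊕ k) ⊕ k ⊗ k ⊗ m ⊗ m ⊗ r(k ⊗ k ⊗ k ⊗ m, m ⊗ m ⊗ m ⊗ q, m ⊗ q) ⊗ r(s(k, k, m), t(m, k, m), m ⊕ q) ⊗ s(t(q, k, q), k ⊗ k ⊗ k, k ⊕ k) ⊕ k ⊗ k ⊗ m ⊗ m ⊗ r(k ⊗ k ⊗ k ⊗ m, m ⊗ m ⊗ m ⊗ q, m ⊗ q) ⊗ r(s(k, k, m), t(m, k, m), m ⊕ q) ⊗ s(t(q, k, q), k ⊗ k ⊗ k, k ⊕ k) ⊕ k ⊗ r(k ⊗ m ⊗ m ⊕ k ⊗ m ⊗ m ⊕ k ⊗ m ⊗ q ⊕ k ⊗ m ⊗ q ⊕ k ⊗ m ⊗ s(m, m, k), k, m) ⊕ k ⊗ s(k ⊗ q ⊕ t(m, k, m), k ⊗ k ⊕ k ⊗ m ⊕ k ⊗ q ⊕ m ⊗ q, s(k ⊗ m ⊗ q ⊗ q, k ⊗ m, q ⊗ q))

Derivation:
Distribute:  k ⊗ k ⊗ m ⊗ m ⊗ r(k ⊗ k ⊗ k ⊗ m, m ⊗ m ⊗ m ⊗ q, m ⊗ q) ⊗ r(s(k, k, m), t(m, k, m), m ⊕ q) ⊗ s(t(q, k, q), k ⊗ k ⊗ k, k ⊕ k) ⊕ k ⊗ k ⊗ m ⊗ m ⊗ r(k ⊗ k ⊗ k ⊗ m, m ⊗ m ⊗ m ⊗ q, m ⊗ q) ⊗ r(s(k, k, m), t(m, k, m), m ⊕ q) ⊗ s(t(q, k, q), k ⊗ k ⊗ k, k ⊕ k) ⊕ k ⊗ s(k ⊗ q ⊕ t(m, k, m), k ⊗ k ⊕ k ⊗ m ⊕ k ⊗ q ⊕ m ⊗ q, s(k ⊗ m ⊗ q ⊗ q, k ⊗ m, q ⊗ q)) ⊕ k ⊗ r(k ⊗ m ⊗ m ⊕ k ⊗ m ⊗ m ⊕ k ⊗ m ⊗ q ⊕ k ⊗ m ⊗ q ⊕ k ⊗ m ⊗ s(m, m, k), k, m) ⊕ k ⊗ k ⊗ k ⊗ m ⊗ r(k ⊗ k ⊗ k ⊗ m, m ⊗ m ⊗ m ⊗ q, m ⊗ q) ⊗ r(s(k, k, m), t(m, k, m), m ⊕ q) ⊗ s(t(q, k, q), k ⊗ k ⊗ k, k ⊕ k) ⊕ k ⊗ k ⊗ k ⊗ m ⊗ r(k ⊗ k ⊗ k ⊗ m, m ⊗ m ⊗ m ⊗ q, m ⊗ q) ⊗ r(s(k, k, m), t(m, k, m), m ⊕ q) ⊗ s(t(q, k, q), k ⊗ k ⊗ k, k ⊕ k)
Sort:  k ⊗ k ⊗ k ⊗ m ⊗ r(k ⊗ k ⊗ k ⊗ m, m ⊗ m ⊗ m ⊗ q, m ⊗ q) ⊗ r(s(k, k, m), t(m, k, m), m ⊕ q) ⊗ s(t(q, k, q), k ⊗ k ⊗ k, k ⊕ k) ⊕ k ⊗ k ⊗ k ⊗ m ⊗ r(k ⊗ k ⊗ k ⊗ m, m ⊗ m ⊗ m ⊗ q, m ⊗ q) ⊗ r(s(k, k, m), t(m, k, m), m ⊕ q) ⊗ s(t(q, k, q), k ⊗ k ⊗ k, k ⊕ k) ⊕ k ⊗ k ⊗ m ⊗ m ⊗ r(k ⊗ k ⊗ k ⊗ m, m ⊗ m ⊗ m ⊗ q, m ⊗ q) ⊗ r(s(k, k, m), t(m, k, m), m ⊕ q) ⊗ s(t(q, k, q), k ⊗ k ⊗ k, k ⊕ k) ⊕ k ⊗ k ⊗ m ⊗ m ⊗ r(k ⊗ k ⊗ k ⊗ m, m ⊗ m ⊗ m ⊗ q, m ⊗ q) ⊗ r(s(k, k, m), t(m, k, m), m ⊕ q) ⊗ s(t(q, k, q), k ⊗ k ⊗ k, k ⊕ k) ⊕ k ⊗ r(k ⊗ m ⊗ m ⊕ k ⊗ m ⊗ m ⊕ k ⊗ m ⊗ q ⊕ k ⊗ m ⊗ q ⊕ k ⊗ m ⊗ s(m, m, k), k, m) ⊕ k ⊗ s(k ⊗ q ⊕ t(m, k, m), k ⊗ k ⊕ k ⊗ m ⊕ k ⊗ q ⊕ m ⊗ q, s(k ⊗ m ⊗ q ⊗ q, k ⊗ m, q ⊗ q))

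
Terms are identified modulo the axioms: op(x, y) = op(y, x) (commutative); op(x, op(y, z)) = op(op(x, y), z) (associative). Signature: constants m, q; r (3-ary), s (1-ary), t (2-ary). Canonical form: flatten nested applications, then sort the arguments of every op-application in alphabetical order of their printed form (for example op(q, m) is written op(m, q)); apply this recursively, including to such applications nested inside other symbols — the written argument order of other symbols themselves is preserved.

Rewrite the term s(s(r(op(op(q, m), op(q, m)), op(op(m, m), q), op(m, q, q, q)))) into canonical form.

Answer: s(s(r(op(m, m, q, q), op(m, m, q), op(m, q, q, q))))

Derivation:
Descend into:  op(op(q, m), op(q, m))
Merge nested applications:  op(q, m, q, m)
Sort:  op(m, m, q, q)
Reassemble:  s(s(r(op(m, m, q, q), op(m, m, q), op(m, q, q, q))))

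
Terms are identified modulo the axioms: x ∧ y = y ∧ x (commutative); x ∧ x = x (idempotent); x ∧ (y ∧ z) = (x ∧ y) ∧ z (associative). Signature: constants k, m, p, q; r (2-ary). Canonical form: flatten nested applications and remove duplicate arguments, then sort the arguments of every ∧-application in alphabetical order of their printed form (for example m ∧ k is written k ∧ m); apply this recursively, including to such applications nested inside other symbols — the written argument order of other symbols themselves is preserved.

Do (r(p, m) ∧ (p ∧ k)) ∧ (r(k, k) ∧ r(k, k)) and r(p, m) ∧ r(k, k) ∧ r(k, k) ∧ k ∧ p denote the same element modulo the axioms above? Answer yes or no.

Answer: yes — both canonical forms are k ∧ p ∧ r(k, k) ∧ r(p, m)

Derivation:
Left:  (r(p, m) ∧ (p ∧ k)) ∧ (r(k, k) ∧ r(k, k))
  Un-nest:  r(p, m) ∧ p ∧ k ∧ r(k, k) ∧ r(k, k)
  Idempotence:  drop duplicate r(k, k)
  Sort arguments:  k ∧ p ∧ r(k, k) ∧ r(p, m)
Right:  r(p, m) ∧ r(k, k) ∧ r(k, k) ∧ k ∧ p
  Drop duplicates:  drop duplicate r(k, k)
  Sort:  k ∧ p ∧ r(k, k) ∧ r(p, m)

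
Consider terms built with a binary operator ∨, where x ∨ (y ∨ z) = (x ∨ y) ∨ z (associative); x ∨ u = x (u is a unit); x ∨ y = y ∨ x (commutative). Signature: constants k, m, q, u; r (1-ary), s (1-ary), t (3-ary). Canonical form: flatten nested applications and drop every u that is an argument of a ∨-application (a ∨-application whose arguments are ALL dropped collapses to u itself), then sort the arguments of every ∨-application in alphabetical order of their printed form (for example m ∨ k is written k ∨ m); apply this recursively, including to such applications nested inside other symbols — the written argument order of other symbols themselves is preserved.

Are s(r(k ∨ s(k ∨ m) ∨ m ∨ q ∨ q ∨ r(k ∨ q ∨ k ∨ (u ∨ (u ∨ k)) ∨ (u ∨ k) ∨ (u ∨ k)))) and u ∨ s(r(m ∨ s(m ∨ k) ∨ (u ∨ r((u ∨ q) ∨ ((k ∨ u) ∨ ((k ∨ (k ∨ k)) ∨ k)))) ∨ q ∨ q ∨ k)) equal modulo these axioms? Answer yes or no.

Answer: yes — both canonical forms are s(r(k ∨ m ∨ q ∨ q ∨ r(k ∨ k ∨ k ∨ k ∨ k ∨ q) ∨ s(k ∨ m)))

Derivation:
Left:  s(r(k ∨ s(k ∨ m) ∨ m ∨ q ∨ q ∨ r(k ∨ q ∨ k ∨ (u ∨ (u ∨ k)) ∨ (u ∨ k) ∨ (u ∨ k))))
  Focus inside:  k ∨ s(k ∨ m) ∨ m ∨ q ∨ q ∨ r(k ∨ q ∨ k ∨ (u ∨ (u ∨ k)) ∨ (u ∨ k) ∨ (u ∨ k))
  Inside:  r(k ∨ q ∨ k ∨ (u ∨ (u ∨ k)) ∨ (u ∨ k) ∨ (u ∨ k))  →  r(k ∨ k ∨ k ∨ k ∨ k ∨ q)
  Sort:  k ∨ m ∨ q ∨ q ∨ r(k ∨ k ∨ k ∨ k ∨ k ∨ q) ∨ s(k ∨ m)
  Put back:  s(r(k ∨ m ∨ q ∨ q ∨ r(k ∨ k ∨ k ∨ k ∨ k ∨ q) ∨ s(k ∨ m)))
Right:  u ∨ s(r(m ∨ s(m ∨ k) ∨ (u ∨ r((u ∨ q) ∨ ((k ∨ u) ∨ ((k ∨ (k ∨ k)) ∨ k)))) ∨ q ∨ q ∨ k))
  Canonicalize subterm:  s(r(m ∨ s(m ∨ k) ∨ (u ∨ r((u ∨ q) ∨ ((k ∨ u) ∨ ((k ∨ (k ∨ k)) ∨ k)))) ∨ q ∨ q ∨ k))  →  s(r(k ∨ m ∨ q ∨ q ∨ r(k ∨ k ∨ k ∨ k ∨ k ∨ q) ∨ s(k ∨ m)))
  Units out:  drop u
  Sort:  s(r(k ∨ m ∨ q ∨ q ∨ r(k ∨ k ∨ k ∨ k ∨ k ∨ q) ∨ s(k ∨ m)))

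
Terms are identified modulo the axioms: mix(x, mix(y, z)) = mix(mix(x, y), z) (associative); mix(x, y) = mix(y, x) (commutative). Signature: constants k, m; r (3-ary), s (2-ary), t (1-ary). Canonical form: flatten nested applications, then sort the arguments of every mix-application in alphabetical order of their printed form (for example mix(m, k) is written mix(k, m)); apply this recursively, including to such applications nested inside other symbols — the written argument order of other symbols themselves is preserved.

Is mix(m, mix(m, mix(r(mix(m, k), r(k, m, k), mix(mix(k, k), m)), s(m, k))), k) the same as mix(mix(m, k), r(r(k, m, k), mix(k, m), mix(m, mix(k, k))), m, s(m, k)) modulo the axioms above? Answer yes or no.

Answer: no — mix(k, m, m, r(mix(k, m), r(k, m, k), mix(k, k, m)), s(m, k)) vs mix(k, m, m, r(r(k, m, k), mix(k, m), mix(k, k, m)), s(m, k))

Derivation:
Left:  mix(m, mix(m, mix(r(mix(m, k), r(k, m, k), mix(mix(k, k), m)), s(m, k))), k)
  Un-nest:  mix(m, m, r(mix(m, k), r(k, m, k), mix(mix(k, k), m)), s(m, k), k)
  Canonicalize subterm:  r(mix(m, k), r(k, m, k), mix(mix(k, k), m))  →  r(mix(k, m), r(k, m, k), mix(k, k, m))
  Order the arguments:  mix(k, m, m, r(mix(k, m), r(k, m, k), mix(k, k, m)), s(m, k))
Right:  mix(mix(m, k), r(r(k, m, k), mix(k, m), mix(m, mix(k, k))), m, s(m, k))
  Un-nest:  mix(m, k, r(r(k, m, k), mix(k, m), mix(m, mix(k, k))), m, s(m, k))
  Simplify inside:  r(r(k, m, k), mix(k, m), mix(m, mix(k, k)))  →  r(r(k, m, k), mix(k, m), mix(k, k, m))
  Sort:  mix(k, m, m, r(r(k, m, k), mix(k, m), mix(k, k, m)), s(m, k))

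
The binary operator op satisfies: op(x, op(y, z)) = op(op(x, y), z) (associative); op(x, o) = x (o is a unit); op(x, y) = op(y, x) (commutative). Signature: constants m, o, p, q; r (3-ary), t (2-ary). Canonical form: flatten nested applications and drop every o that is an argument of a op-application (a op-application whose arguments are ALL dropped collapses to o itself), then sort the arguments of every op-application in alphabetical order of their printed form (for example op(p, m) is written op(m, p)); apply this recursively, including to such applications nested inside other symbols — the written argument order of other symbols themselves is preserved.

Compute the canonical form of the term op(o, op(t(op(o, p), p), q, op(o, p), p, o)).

Flatten:  op(o, t(op(o, p), p), q, o, p, p, o)
Simplify inside:  t(op(o, p), p)  →  t(p, p)
Drop the unit:  drop o (×3)
Sort arguments:  op(p, p, q, t(p, p))

Answer: op(p, p, q, t(p, p))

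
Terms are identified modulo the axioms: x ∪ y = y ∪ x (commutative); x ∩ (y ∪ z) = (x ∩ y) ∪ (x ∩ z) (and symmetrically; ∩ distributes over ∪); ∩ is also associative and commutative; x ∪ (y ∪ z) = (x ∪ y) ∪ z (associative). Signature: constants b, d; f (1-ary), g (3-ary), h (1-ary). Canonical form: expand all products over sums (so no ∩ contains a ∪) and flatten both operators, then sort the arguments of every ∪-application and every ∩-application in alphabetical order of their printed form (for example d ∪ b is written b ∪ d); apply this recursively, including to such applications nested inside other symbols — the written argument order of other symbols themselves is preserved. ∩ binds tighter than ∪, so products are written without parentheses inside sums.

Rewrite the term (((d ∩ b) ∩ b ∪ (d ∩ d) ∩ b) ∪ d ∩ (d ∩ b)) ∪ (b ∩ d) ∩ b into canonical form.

Answer: b ∩ b ∩ d ∪ b ∩ b ∩ d ∪ b ∩ d ∩ d ∪ b ∩ d ∩ d

Derivation:
Merge nested applications:  b ∩ b ∩ d ∪ b ∩ d ∩ d ∪ b ∩ d ∩ d ∪ b ∩ b ∩ d
Order the arguments:  b ∩ b ∩ d ∪ b ∩ b ∩ d ∪ b ∩ d ∩ d ∪ b ∩ d ∩ d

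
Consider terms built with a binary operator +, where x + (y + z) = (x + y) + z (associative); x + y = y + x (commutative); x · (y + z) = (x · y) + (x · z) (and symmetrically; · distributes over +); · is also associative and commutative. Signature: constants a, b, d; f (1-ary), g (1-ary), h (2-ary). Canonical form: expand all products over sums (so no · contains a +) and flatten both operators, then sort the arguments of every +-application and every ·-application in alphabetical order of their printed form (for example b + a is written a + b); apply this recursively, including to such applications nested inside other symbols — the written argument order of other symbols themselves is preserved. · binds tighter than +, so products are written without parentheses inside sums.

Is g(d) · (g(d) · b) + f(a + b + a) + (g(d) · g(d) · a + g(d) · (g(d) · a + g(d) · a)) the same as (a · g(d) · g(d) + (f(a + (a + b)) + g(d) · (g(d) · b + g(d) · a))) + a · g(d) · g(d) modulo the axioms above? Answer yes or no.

Answer: yes — both canonical forms are a · g(d) · g(d) + a · g(d) · g(d) + a · g(d) · g(d) + b · g(d) · g(d) + f(a + a + b)

Derivation:
Left:  g(d) · (g(d) · b) + f(a + b + a) + (g(d) · g(d) · a + g(d) · (g(d) · a + g(d) · a))
  Expand:  b · g(d) · g(d) + f(a + a + b) + a · g(d) · g(d) + a · g(d) · g(d) + a · g(d) · g(d)
  Sort arguments:  a · g(d) · g(d) + a · g(d) · g(d) + a · g(d) · g(d) + b · g(d) · g(d) + f(a + a + b)
Right:  (a · g(d) · g(d) + (f(a + (a + b)) + g(d) · (g(d) · b + g(d) · a))) + a · g(d) · g(d)
  Distribute:  a · g(d) · g(d) + f(a + a + b) + b · g(d) · g(d) + a · g(d) · g(d) + a · g(d) · g(d)
  Order the arguments:  a · g(d) · g(d) + a · g(d) · g(d) + a · g(d) · g(d) + b · g(d) · g(d) + f(a + a + b)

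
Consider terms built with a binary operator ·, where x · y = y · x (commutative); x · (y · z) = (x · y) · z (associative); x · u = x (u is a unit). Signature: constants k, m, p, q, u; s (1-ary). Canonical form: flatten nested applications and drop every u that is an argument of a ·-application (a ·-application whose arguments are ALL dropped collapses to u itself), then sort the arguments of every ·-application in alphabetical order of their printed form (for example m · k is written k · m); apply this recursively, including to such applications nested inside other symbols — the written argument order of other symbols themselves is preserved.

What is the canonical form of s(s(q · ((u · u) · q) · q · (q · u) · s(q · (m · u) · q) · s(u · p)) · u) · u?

Answer: s(s(q · q · q · q · s(m · q · q) · s(p)))

Derivation:
Inside:  s(s(q · ((u · u) · q) · q · (q · u) · s(q · (m · u) · q) · s(u · p)) · u)  →  s(s(q · q · q · q · s(m · q · q) · s(p)))
Unit:  drop u
Order the arguments:  s(s(q · q · q · q · s(m · q · q) · s(p)))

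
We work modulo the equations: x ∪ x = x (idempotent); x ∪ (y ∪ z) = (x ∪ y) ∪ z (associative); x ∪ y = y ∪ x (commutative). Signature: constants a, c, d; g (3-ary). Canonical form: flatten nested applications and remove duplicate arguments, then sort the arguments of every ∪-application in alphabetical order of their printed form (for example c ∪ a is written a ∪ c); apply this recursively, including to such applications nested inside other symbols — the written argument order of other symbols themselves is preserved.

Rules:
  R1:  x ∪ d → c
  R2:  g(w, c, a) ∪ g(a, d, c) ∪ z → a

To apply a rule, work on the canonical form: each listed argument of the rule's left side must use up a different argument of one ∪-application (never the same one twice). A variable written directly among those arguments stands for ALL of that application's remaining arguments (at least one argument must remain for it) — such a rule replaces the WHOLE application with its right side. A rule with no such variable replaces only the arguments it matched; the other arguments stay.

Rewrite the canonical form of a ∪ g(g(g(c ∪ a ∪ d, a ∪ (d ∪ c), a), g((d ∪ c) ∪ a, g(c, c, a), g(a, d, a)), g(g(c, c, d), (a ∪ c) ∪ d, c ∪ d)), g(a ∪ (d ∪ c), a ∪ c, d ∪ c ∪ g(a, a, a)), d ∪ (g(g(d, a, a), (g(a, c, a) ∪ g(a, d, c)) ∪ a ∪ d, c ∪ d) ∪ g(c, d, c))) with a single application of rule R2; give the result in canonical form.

Canonical form:  a ∪ g(g(g(a ∪ c ∪ d, a ∪ c ∪ d, a), g(a ∪ c ∪ d, g(c, c, a), g(a, d, a)), g(g(c, c, d), a ∪ c ∪ d, c ∪ d)), g(a ∪ c ∪ d, a ∪ c, c ∪ d ∪ g(a, a, a)), d ∪ g(c, d, c) ∪ g(g(d, a, a), a ∪ d ∪ g(a, c, a) ∪ g(a, d, c), c ∪ d))
R2 matches:  uses g(a, c, a), g(a, d, c);  w := a, z := a ∪ d
Every leftover argument binds to the variable; the entire application is replaced.
Result:  a ∪ g(g(g(a ∪ c ∪ d, a ∪ c ∪ d, a), g(a ∪ c ∪ d, g(c, c, a), g(a, d, a)), g(g(c, c, d), a ∪ c ∪ d, c ∪ d)), g(a ∪ c ∪ d, a ∪ c, c ∪ d ∪ g(a, a, a)), d ∪ g(c, d, c) ∪ g(g(d, a, a), a, c ∪ d))

Answer: a ∪ g(g(g(a ∪ c ∪ d, a ∪ c ∪ d, a), g(a ∪ c ∪ d, g(c, c, a), g(a, d, a)), g(g(c, c, d), a ∪ c ∪ d, c ∪ d)), g(a ∪ c ∪ d, a ∪ c, c ∪ d ∪ g(a, a, a)), d ∪ g(c, d, c) ∪ g(g(d, a, a), a, c ∪ d))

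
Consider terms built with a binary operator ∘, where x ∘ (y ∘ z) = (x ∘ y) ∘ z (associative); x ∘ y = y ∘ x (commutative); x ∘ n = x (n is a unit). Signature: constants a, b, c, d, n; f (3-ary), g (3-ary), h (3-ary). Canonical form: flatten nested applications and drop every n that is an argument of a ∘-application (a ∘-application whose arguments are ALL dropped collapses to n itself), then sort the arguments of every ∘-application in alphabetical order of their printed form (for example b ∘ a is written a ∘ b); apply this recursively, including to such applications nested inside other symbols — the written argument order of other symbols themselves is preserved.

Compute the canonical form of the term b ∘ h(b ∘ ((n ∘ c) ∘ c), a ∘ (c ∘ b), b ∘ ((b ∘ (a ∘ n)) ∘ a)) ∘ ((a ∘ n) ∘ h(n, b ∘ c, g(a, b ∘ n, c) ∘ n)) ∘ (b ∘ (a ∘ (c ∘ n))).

Un-nest:  b ∘ h(b ∘ ((n ∘ c) ∘ c), a ∘ (c ∘ b), b ∘ ((b ∘ (a ∘ n)) ∘ a)) ∘ a ∘ n ∘ h(n, b ∘ c, g(a, b ∘ n, c) ∘ n) ∘ b ∘ a ∘ c ∘ n
Simplify inside:  h(b ∘ ((n ∘ c) ∘ c), a ∘ (c ∘ b), b ∘ ((b ∘ (a ∘ n)) ∘ a))  →  h(b ∘ c ∘ c, a ∘ b ∘ c, a ∘ a ∘ b ∘ b)
Simplify inside:  h(n, b ∘ c, g(a, b ∘ n, c) ∘ n)  →  h(n, b ∘ c, g(a, b, c))
Units out:  drop n (×2)
Sort arguments:  a ∘ a ∘ b ∘ b ∘ c ∘ h(b ∘ c ∘ c, a ∘ b ∘ c, a ∘ a ∘ b ∘ b) ∘ h(n, b ∘ c, g(a, b, c))

Answer: a ∘ a ∘ b ∘ b ∘ c ∘ h(b ∘ c ∘ c, a ∘ b ∘ c, a ∘ a ∘ b ∘ b) ∘ h(n, b ∘ c, g(a, b, c))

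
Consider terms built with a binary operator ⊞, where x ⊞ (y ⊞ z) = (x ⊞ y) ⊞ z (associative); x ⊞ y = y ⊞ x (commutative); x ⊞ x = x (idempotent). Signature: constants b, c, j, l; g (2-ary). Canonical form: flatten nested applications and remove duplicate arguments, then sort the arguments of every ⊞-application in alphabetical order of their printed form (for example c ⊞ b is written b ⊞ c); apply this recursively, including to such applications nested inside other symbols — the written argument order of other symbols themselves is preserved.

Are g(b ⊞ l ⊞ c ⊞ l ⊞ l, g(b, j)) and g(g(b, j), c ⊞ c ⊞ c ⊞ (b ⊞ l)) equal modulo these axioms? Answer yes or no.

Left:  g(b ⊞ l ⊞ c ⊞ l ⊞ l, g(b, j))
  Work inside:  b ⊞ l ⊞ c ⊞ l ⊞ l
  Idempotence:  drop duplicate l, l
  Sort arguments:  b ⊞ c ⊞ l
  Put back:  g(b ⊞ c ⊞ l, g(b, j))
Right:  g(g(b, j), c ⊞ c ⊞ c ⊞ (b ⊞ l))
  Work inside:  c ⊞ c ⊞ c ⊞ (b ⊞ l)
  Flatten:  c ⊞ c ⊞ c ⊞ b ⊞ l
  Drop duplicates:  drop duplicate c, c
  Sort:  b ⊞ c ⊞ l
  Reassemble:  g(g(b, j), b ⊞ c ⊞ l)

Answer: no — g(b ⊞ c ⊞ l, g(b, j)) vs g(g(b, j), b ⊞ c ⊞ l)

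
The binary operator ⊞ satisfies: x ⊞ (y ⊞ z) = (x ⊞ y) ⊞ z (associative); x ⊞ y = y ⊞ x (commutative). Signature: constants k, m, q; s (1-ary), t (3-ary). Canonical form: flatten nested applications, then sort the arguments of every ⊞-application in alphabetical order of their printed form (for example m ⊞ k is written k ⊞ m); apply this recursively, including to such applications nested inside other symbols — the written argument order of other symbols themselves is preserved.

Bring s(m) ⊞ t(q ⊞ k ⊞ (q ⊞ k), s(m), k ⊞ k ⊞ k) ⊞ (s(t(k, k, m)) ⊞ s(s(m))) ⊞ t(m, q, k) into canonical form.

Answer: s(m) ⊞ s(s(m)) ⊞ s(t(k, k, m)) ⊞ t(k ⊞ k ⊞ q ⊞ q, s(m), k ⊞ k ⊞ k) ⊞ t(m, q, k)

Derivation:
Merge nested applications:  s(m) ⊞ t(q ⊞ k ⊞ (q ⊞ k), s(m), k ⊞ k ⊞ k) ⊞ s(t(k, k, m)) ⊞ s(s(m)) ⊞ t(m, q, k)
Canonicalize subterm:  t(q ⊞ k ⊞ (q ⊞ k), s(m), k ⊞ k ⊞ k)  →  t(k ⊞ k ⊞ q ⊞ q, s(m), k ⊞ k ⊞ k)
Sort:  s(m) ⊞ s(s(m)) ⊞ s(t(k, k, m)) ⊞ t(k ⊞ k ⊞ q ⊞ q, s(m), k ⊞ k ⊞ k) ⊞ t(m, q, k)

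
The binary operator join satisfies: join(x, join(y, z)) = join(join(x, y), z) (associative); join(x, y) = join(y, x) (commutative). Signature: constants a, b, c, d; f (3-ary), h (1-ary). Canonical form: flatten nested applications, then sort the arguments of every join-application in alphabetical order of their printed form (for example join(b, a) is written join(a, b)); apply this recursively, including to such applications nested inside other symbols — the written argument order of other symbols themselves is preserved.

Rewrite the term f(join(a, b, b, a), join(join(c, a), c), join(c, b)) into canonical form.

Answer: f(join(a, a, b, b), join(a, c, c), join(b, c))

Derivation:
Work inside:  join(join(c, a), c)
Flatten:  join(c, a, c)
Sort:  join(a, c, c)
Put back:  f(join(a, a, b, b), join(a, c, c), join(b, c))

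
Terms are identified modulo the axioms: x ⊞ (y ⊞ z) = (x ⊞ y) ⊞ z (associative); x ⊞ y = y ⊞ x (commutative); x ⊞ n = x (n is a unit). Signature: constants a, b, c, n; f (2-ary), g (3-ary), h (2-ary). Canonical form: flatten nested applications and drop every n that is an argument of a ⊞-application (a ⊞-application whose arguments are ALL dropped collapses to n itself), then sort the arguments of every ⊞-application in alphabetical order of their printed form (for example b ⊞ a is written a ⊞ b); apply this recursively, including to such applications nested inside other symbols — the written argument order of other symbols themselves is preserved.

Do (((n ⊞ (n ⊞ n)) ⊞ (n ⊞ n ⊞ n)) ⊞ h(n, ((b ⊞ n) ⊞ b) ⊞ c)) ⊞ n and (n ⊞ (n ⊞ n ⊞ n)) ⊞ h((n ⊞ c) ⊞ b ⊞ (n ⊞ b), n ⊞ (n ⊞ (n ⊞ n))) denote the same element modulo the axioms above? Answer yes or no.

Left:  (((n ⊞ (n ⊞ n)) ⊞ (n ⊞ n ⊞ n)) ⊞ h(n, ((b ⊞ n) ⊞ b) ⊞ c)) ⊞ n
  Flatten:  n ⊞ n ⊞ n ⊞ n ⊞ n ⊞ n ⊞ h(n, ((b ⊞ n) ⊞ b) ⊞ c) ⊞ n
  Inside:  h(n, ((b ⊞ n) ⊞ b) ⊞ c)  →  h(n, b ⊞ b ⊞ c)
  Units out:  drop n (×7)
  Order the arguments:  h(n, b ⊞ b ⊞ c)
Right:  (n ⊞ (n ⊞ n ⊞ n)) ⊞ h((n ⊞ c) ⊞ b ⊞ (n ⊞ b), n ⊞ (n ⊞ (n ⊞ n)))
  Flatten:  n ⊞ n ⊞ n ⊞ n ⊞ h((n ⊞ c) ⊞ b ⊞ (n ⊞ b), n ⊞ (n ⊞ (n ⊞ n)))
  Simplify inside:  h((n ⊞ c) ⊞ b ⊞ (n ⊞ b), n ⊞ (n ⊞ (n ⊞ n)))  →  h(b ⊞ b ⊞ c, n)
  Drop the unit:  drop n (×4)
  Order the arguments:  h(b ⊞ b ⊞ c, n)

Answer: no — h(n, b ⊞ b ⊞ c) vs h(b ⊞ b ⊞ c, n)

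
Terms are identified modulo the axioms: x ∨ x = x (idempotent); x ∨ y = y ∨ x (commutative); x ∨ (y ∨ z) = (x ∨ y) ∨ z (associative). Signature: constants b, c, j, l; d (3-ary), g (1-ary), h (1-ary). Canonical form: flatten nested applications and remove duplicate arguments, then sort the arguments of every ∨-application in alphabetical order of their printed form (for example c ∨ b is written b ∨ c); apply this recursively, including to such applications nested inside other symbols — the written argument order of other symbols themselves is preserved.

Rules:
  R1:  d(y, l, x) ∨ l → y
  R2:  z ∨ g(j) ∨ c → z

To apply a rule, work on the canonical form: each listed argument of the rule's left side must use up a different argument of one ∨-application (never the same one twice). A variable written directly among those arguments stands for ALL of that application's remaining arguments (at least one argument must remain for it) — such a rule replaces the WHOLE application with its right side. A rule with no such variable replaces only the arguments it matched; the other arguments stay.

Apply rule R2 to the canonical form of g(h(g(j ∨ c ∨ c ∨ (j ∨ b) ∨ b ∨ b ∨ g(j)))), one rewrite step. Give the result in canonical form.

Answer: g(h(g(b ∨ j)))

Derivation:
Canonical form:  g(h(g(b ∨ c ∨ g(j) ∨ j)))
Match R2:  consume c, g(j);  z := b ∨ j
The variable takes the whole remainder — replace the entire application.
Giving:  g(h(g(b ∨ j)))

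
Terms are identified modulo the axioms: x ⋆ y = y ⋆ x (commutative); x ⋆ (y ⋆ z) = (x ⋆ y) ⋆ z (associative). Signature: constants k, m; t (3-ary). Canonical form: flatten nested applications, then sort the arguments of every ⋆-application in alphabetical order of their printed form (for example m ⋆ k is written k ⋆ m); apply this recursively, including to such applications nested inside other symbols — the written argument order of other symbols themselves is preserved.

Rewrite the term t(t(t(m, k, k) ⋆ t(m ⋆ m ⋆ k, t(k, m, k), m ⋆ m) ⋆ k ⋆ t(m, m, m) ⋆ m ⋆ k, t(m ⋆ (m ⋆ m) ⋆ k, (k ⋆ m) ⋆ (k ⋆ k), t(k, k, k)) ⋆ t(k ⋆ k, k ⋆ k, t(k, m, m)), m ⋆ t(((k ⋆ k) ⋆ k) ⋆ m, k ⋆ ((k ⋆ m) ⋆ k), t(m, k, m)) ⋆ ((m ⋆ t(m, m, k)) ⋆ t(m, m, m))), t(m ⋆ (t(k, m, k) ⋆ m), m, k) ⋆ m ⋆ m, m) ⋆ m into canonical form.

Simplify inside:  t(t(t(m, k, k) ⋆ t(m ⋆ m ⋆ k, t(k, m, k), m ⋆ m) ⋆ k ⋆ t(m, m, m) ⋆ m ⋆ k, t(m ⋆ (m ⋆ m) ⋆ k, (k ⋆ m) ⋆ (k ⋆ k), t(k, k, k)) ⋆ t(k ⋆ k, k ⋆ k, t(k, m, m)), m ⋆ t(((k ⋆ k) ⋆ k) ⋆ m, k ⋆ ((k ⋆ m) ⋆ k), t(m, k, m)) ⋆ ((m ⋆ t(m, m, k)) ⋆ t(m, m, m))), t(m ⋆ (t(k, m, k) ⋆ m), m, k) ⋆ m ⋆ m, m)  →  t(t(k ⋆ k ⋆ m ⋆ t(k ⋆ m ⋆ m, t(k, m, k), m ⋆ m) ⋆ t(m, k, k) ⋆ t(m, m, m), t(k ⋆ k, k ⋆ k, t(k, m, m)) ⋆ t(k ⋆ m ⋆ m ⋆ m, k ⋆ k ⋆ k ⋆ m, t(k, k, k)), m ⋆ m ⋆ t(k ⋆ k ⋆ k ⋆ m, k ⋆ k ⋆ k ⋆ m, t(m, k, m)) ⋆ t(m, m, k) ⋆ t(m, m, m)), m ⋆ m ⋆ t(m ⋆ m ⋆ t(k, m, k), m, k), m)
Order the arguments:  m ⋆ t(t(k ⋆ k ⋆ m ⋆ t(k ⋆ m ⋆ m, t(k, m, k), m ⋆ m) ⋆ t(m, k, k) ⋆ t(m, m, m), t(k ⋆ k, k ⋆ k, t(k, m, m)) ⋆ t(k ⋆ m ⋆ m ⋆ m, k ⋆ k ⋆ k ⋆ m, t(k, k, k)), m ⋆ m ⋆ t(k ⋆ k ⋆ k ⋆ m, k ⋆ k ⋆ k ⋆ m, t(m, k, m)) ⋆ t(m, m, k) ⋆ t(m, m, m)), m ⋆ m ⋆ t(m ⋆ m ⋆ t(k, m, k), m, k), m)

Answer: m ⋆ t(t(k ⋆ k ⋆ m ⋆ t(k ⋆ m ⋆ m, t(k, m, k), m ⋆ m) ⋆ t(m, k, k) ⋆ t(m, m, m), t(k ⋆ k, k ⋆ k, t(k, m, m)) ⋆ t(k ⋆ m ⋆ m ⋆ m, k ⋆ k ⋆ k ⋆ m, t(k, k, k)), m ⋆ m ⋆ t(k ⋆ k ⋆ k ⋆ m, k ⋆ k ⋆ k ⋆ m, t(m, k, m)) ⋆ t(m, m, k) ⋆ t(m, m, m)), m ⋆ m ⋆ t(m ⋆ m ⋆ t(k, m, k), m, k), m)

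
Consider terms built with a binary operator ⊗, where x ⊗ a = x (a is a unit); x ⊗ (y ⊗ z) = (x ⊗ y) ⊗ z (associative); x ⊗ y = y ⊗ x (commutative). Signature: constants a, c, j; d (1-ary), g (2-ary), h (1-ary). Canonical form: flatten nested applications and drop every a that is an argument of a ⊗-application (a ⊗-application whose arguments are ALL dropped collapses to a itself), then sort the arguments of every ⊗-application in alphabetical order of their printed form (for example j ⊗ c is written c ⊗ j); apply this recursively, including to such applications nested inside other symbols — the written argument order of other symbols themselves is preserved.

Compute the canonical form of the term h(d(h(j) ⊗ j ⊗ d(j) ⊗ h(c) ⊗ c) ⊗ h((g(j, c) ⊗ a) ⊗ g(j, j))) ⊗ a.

Answer: h(d(c ⊗ d(j) ⊗ h(c) ⊗ h(j) ⊗ j) ⊗ h(g(j, c) ⊗ g(j, j)))

Derivation:
Canonicalize subterm:  h(d(h(j) ⊗ j ⊗ d(j) ⊗ h(c) ⊗ c) ⊗ h((g(j, c) ⊗ a) ⊗ g(j, j)))  →  h(d(c ⊗ d(j) ⊗ h(c) ⊗ h(j) ⊗ j) ⊗ h(g(j, c) ⊗ g(j, j)))
Units out:  drop a
Sort arguments:  h(d(c ⊗ d(j) ⊗ h(c) ⊗ h(j) ⊗ j) ⊗ h(g(j, c) ⊗ g(j, j)))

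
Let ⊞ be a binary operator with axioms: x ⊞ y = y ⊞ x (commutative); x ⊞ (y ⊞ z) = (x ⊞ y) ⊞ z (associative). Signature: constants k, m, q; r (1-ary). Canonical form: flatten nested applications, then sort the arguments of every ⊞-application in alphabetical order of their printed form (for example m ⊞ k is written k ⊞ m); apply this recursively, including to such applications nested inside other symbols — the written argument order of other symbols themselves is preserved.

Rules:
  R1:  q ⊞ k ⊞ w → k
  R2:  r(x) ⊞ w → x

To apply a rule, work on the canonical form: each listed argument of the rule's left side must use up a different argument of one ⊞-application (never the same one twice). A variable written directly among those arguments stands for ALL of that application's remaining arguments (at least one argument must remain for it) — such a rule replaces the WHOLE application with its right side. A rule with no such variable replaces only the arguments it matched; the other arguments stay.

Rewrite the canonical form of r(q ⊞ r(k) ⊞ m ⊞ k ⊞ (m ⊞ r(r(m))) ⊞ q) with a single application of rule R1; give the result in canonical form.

Answer: r(k)

Derivation:
Canonical form:  r(k ⊞ m ⊞ m ⊞ q ⊞ q ⊞ r(k) ⊞ r(r(m)))
R1 matches:  uses k, q;  w := m ⊞ m ⊞ q ⊞ r(k) ⊞ r(r(m))
Every leftover argument binds to the variable; the entire application is replaced.
Giving:  r(k)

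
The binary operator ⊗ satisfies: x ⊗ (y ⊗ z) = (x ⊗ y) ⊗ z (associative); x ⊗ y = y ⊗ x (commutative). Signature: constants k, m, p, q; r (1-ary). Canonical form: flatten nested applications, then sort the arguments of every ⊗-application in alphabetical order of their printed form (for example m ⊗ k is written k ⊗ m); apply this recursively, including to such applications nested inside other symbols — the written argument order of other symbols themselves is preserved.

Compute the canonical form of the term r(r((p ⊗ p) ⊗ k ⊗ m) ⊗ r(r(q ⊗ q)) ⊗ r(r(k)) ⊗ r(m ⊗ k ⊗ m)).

Descend into:  r((p ⊗ p) ⊗ k ⊗ m) ⊗ r(r(q ⊗ q)) ⊗ r(r(k)) ⊗ r(m ⊗ k ⊗ m)
Simplify inside:  r((p ⊗ p) ⊗ k ⊗ m)  →  r(k ⊗ m ⊗ p ⊗ p)
Simplify inside:  r(m ⊗ k ⊗ m)  →  r(k ⊗ m ⊗ m)
Sort arguments:  r(k ⊗ m ⊗ m) ⊗ r(k ⊗ m ⊗ p ⊗ p) ⊗ r(r(k)) ⊗ r(r(q ⊗ q))
Rebuild:  r(r(k ⊗ m ⊗ m) ⊗ r(k ⊗ m ⊗ p ⊗ p) ⊗ r(r(k)) ⊗ r(r(q ⊗ q)))

Answer: r(r(k ⊗ m ⊗ m) ⊗ r(k ⊗ m ⊗ p ⊗ p) ⊗ r(r(k)) ⊗ r(r(q ⊗ q)))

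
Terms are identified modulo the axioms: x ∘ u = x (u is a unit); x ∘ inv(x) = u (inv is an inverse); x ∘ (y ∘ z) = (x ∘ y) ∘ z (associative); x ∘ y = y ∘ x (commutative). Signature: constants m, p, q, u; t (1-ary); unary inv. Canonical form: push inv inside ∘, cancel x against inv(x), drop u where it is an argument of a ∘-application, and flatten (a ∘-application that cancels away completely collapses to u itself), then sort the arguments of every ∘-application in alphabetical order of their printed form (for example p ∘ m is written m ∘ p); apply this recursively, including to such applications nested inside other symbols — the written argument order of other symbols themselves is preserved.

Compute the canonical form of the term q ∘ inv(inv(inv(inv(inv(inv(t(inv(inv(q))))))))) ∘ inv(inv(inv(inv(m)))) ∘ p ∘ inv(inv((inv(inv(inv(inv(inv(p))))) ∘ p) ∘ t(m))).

Answer: m ∘ p ∘ q ∘ t(m) ∘ t(q)

Derivation:
Push inv inside:  distribute inv over ∘ and collapse double inv
Combine occurrences:  q ∘ t(q) ∘ m ∘ p ∘ t(m)
Order the arguments:  m ∘ p ∘ q ∘ t(m) ∘ t(q)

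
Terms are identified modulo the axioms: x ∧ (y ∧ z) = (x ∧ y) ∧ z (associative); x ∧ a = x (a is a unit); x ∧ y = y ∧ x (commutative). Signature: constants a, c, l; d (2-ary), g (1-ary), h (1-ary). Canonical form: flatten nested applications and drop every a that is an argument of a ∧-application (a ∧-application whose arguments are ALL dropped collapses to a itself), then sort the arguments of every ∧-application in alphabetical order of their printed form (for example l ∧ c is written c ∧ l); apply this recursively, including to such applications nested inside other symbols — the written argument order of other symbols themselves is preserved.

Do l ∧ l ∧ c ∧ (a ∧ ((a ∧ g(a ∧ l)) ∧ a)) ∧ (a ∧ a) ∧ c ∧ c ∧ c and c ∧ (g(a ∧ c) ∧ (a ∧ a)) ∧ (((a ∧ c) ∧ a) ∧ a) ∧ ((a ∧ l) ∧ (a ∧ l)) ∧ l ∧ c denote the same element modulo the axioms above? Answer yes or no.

Left:  l ∧ l ∧ c ∧ (a ∧ ((a ∧ g(a ∧ l)) ∧ a)) ∧ (a ∧ a) ∧ c ∧ c ∧ c
  Un-nest:  l ∧ l ∧ c ∧ a ∧ a ∧ g(a ∧ l) ∧ a ∧ a ∧ a ∧ c ∧ c ∧ c
  Inside:  g(a ∧ l)  →  g(l)
  Drop the unit:  drop a (×5)
  Sort arguments:  c ∧ c ∧ c ∧ c ∧ g(l) ∧ l ∧ l
Right:  c ∧ (g(a ∧ c) ∧ (a ∧ a)) ∧ (((a ∧ c) ∧ a) ∧ a) ∧ ((a ∧ l) ∧ (a ∧ l)) ∧ l ∧ c
  Un-nest:  c ∧ g(a ∧ c) ∧ a ∧ a ∧ a ∧ c ∧ a ∧ a ∧ a ∧ l ∧ a ∧ l ∧ l ∧ c
  Inside:  g(a ∧ c)  →  g(c)
  Unit:  drop a (×7)
  Sort arguments:  c ∧ c ∧ c ∧ g(c) ∧ l ∧ l ∧ l

Answer: no — c ∧ c ∧ c ∧ c ∧ g(l) ∧ l ∧ l vs c ∧ c ∧ c ∧ g(c) ∧ l ∧ l ∧ l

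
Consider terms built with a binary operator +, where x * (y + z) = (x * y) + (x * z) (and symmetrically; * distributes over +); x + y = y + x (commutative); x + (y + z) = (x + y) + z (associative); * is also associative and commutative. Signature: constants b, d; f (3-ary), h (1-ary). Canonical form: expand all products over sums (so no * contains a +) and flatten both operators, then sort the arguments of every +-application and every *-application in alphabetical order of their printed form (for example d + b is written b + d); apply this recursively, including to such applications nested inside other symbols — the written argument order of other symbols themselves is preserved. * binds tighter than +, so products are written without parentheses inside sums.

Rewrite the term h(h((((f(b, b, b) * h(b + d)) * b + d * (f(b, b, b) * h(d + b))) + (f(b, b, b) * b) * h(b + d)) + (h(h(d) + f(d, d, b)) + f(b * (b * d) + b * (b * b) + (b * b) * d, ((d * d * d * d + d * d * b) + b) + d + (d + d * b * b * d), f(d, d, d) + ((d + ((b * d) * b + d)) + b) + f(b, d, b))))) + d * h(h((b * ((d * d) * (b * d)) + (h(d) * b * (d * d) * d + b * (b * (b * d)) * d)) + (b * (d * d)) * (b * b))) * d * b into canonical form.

Un-nest:  h(h(b * f(b, b, b) * h(b + d) + b * f(b, b, b) * h(b + d) + d * f(b, b, b) * h(b + d) + f(b * b * b + b * b * d + b * b * d, b + b * b * d * d + b * d * d + d + d + d * d * d * d, b + b * b * d + d + d + f(b, d, b) + f(d, d, d)) + h(f(d, d, b) + h(d)))) + b * d * d * h(h(b * b * b * d * d + b * b * b * d * d + b * b * d * d * d + b * d * d * d * h(d)))
Sort:  b * d * d * h(h(b * b * b * d * d + b * b * b * d * d + b * b * d * d * d + b * d * d * d * h(d))) + h(h(b * f(b, b, b) * h(b + d) + b * f(b, b, b) * h(b + d) + d * f(b, b, b) * h(b + d) + f(b * b * b + b * b * d + b * b * d, b + b * b * d * d + b * d * d + d + d + d * d * d * d, b + b * b * d + d + d + f(b, d, b) + f(d, d, d)) + h(f(d, d, b) + h(d))))

Answer: b * d * d * h(h(b * b * b * d * d + b * b * b * d * d + b * b * d * d * d + b * d * d * d * h(d))) + h(h(b * f(b, b, b) * h(b + d) + b * f(b, b, b) * h(b + d) + d * f(b, b, b) * h(b + d) + f(b * b * b + b * b * d + b * b * d, b + b * b * d * d + b * d * d + d + d + d * d * d * d, b + b * b * d + d + d + f(b, d, b) + f(d, d, d)) + h(f(d, d, b) + h(d))))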